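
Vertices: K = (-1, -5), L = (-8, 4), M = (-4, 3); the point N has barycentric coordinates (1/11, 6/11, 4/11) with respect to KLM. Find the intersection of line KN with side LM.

Line KN meets LM where the K-coordinate vanishes; zeroing N's K-weight and renormalizing leaves L, M-weights 6/11 : 4/11 → (3/5, 2/5).
So J = (3/5)·L + (2/5)·M = (-32/5, 18/5).

(-32/5, 18/5)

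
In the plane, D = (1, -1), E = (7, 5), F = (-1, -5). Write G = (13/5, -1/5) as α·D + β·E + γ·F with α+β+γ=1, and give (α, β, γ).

Signed area of the reference triangle: [DEF] = ½·(1·(5−(-5)) + 7·(-5−(-1)) + (-1)·(-1−5)) = ½·(10 − 28 + 6) = -6.
[GEF] = ½·((13/5)·(5−(-5)) + 7·(-5−(-1/5)) + (-1)·(-1/5−5)) = ½·(26 − 168/5 + 26/5) = -6/5, so the D-coordinate is (-6/5)/(-6) = 1/5.
[DGF] = ½·(1·(-1/5−(-5)) + (13/5)·(-5−(-1)) + (-1)·(-1−(-1/5))) = ½·(24/5 − 52/5 + 4/5) = -12/5, so the E-coordinate is 2/5.
[DEG] = ½·(1·(5−(-1/5)) + 7·(-1/5−(-1)) + (13/5)·(-1−5)) = ½·(26/5 + 28/5 − 78/5) = -12/5, so the F-coordinate is 2/5.
Check: 1/5 + 2/5 + 2/5 = 1.

(1/5, 2/5, 2/5)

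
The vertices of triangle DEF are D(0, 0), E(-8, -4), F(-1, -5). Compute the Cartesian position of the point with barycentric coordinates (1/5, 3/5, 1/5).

(-5, -17/5)

G = (1/5)·D + (3/5)·E + (1/5)·F.
x-coordinate: (1/5)·0 + (3/5)·(-8) + (1/5)·(-1) = -5.
y-coordinate: (1/5)·0 + (3/5)·(-4) + (1/5)·(-5) = -17/5.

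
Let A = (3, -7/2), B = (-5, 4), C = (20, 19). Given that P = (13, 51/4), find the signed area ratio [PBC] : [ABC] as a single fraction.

[ABC] = ½·(3·(4−19) + (-5)·(19−(-7/2)) + 20·(-7/2−4)) = ½·(-45 − 225/2 − 150) = -615/4.
[PBC] = ½·(13·(4−19) + (-5)·(19−(51/4)) + 20·(51/4−4)) = ½·(-195 − 125/4 + 175) = -205/8, so the ratio is (-205/8)/(-615/4) = 1/6.

1/6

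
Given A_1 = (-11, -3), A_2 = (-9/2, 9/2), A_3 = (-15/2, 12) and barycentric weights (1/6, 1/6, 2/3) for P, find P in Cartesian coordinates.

P = (1/6)·A_1 + (1/6)·A_2 + (2/3)·A_3.
x-coordinate: (1/6)·(-11) + (1/6)·(-9/2) + (2/3)·(-15/2) = -91/12.
y-coordinate: (1/6)·(-3) + (1/6)·(9/2) + (2/3)·12 = 33/4.

(-91/12, 33/4)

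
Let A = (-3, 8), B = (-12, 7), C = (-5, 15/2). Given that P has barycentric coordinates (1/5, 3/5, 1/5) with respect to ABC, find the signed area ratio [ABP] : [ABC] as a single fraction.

1/5

The signed ratio [ABP]/[ABC] equals the barycentric coordinate of P at vertex C, which is 1/5.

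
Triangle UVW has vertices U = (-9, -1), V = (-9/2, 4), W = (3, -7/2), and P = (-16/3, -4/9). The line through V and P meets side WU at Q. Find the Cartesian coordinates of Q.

Barycentric coordinates of P with respect to UVW: (5/9, 2/9, 2/9).
On side WU the V-coordinate is zero; dropping P's V-weight 2/9 and renormalizing the remaining 2/9 : 5/9 gives weights 2/7, 5/7 on W, U.
Q = (2/7)·(3, -7/2) + (5/7)·(-9, -1) = (-39/7, -12/7).

(-39/7, -12/7)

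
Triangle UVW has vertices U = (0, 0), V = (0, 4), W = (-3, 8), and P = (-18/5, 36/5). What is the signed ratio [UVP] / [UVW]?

[UVW] = ½·(0·(4−8) + 0·(8−0) + (-3)·(0−4)) = ½·(0 + 0 + 12) = 6.
[UVP] = ½·(0·(4−(36/5)) + 0·(36/5−0) + (-18/5)·(0−4)) = ½·(0 + 0 + 72/5) = 36/5, so the ratio is (36/5)/6 = 6/5.

6/5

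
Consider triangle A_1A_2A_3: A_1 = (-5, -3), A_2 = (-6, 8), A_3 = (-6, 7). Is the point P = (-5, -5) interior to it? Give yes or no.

no

Barycentric coordinates of P: (1, -2, 2).
The three coordinates are positive, negative, positive; a point is interior exactly when all three are positive.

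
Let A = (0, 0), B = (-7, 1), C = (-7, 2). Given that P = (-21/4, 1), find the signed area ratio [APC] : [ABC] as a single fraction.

1/2

[ABC] = ½·(0·(1−2) + (-7)·(2−0) + (-7)·(0−1)) = ½·(0 − 14 + 7) = -7/2.
[APC] = ½·(0·(1−2) + (-21/4)·(2−0) + (-7)·(0−1)) = ½·(0 − 21/2 + 7) = -7/4, so the ratio is (-7/4)/(-7/2) = 1/2.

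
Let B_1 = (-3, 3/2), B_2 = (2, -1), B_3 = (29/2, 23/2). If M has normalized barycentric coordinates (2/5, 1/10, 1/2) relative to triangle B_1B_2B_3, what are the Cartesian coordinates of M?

(25/4, 25/4)

M = (2/5)·B_1 + (1/10)·B_2 + (1/2)·B_3.
x-coordinate: (2/5)·(-3) + (1/10)·2 + (1/2)·(29/2) = 25/4.
y-coordinate: (2/5)·(3/2) + (1/10)·(-1) + (1/2)·(23/2) = 25/4.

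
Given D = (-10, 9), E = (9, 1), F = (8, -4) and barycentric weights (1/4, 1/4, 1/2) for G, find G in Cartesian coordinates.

(15/4, 1/2)

G = (1/4)·D + (1/4)·E + (1/2)·F.
x-coordinate: (1/4)·(-10) + (1/4)·9 + (1/2)·8 = 15/4.
y-coordinate: (1/4)·9 + (1/4)·1 + (1/2)·(-4) = 1/2.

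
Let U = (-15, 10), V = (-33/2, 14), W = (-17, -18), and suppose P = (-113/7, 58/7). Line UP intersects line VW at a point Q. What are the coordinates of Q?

Barycentric coordinates of P with respect to UVW: (2/7, 4/7, 1/7).
On side VW the U-coordinate is zero; dropping P's U-weight 2/7 and renormalizing the remaining 4/7 : 1/7 gives weights 4/5, 1/5 on V, W.
Q = (4/5)·(-33/2, 14) + (1/5)·(-17, -18) = (-83/5, 38/5).

(-83/5, 38/5)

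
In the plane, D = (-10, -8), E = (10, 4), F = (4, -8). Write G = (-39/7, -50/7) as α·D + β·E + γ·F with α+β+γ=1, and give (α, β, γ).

(5/7, 1/14, 3/14)

Signed area of the reference triangle: [DEF] = ½·((-10)·(4−(-8)) + 10·(-8−(-8)) + 4·(-8−4)) = ½·(-120 + 0 − 48) = -84.
[GEF] = ½·((-39/7)·(4−(-8)) + 10·(-8−(-50/7)) + 4·(-50/7−4)) = ½·(-468/7 − 60/7 − 312/7) = -60, so the D-coordinate is (-60)/(-84) = 5/7.
[DGF] = ½·((-10)·(-50/7−(-8)) + (-39/7)·(-8−(-8)) + 4·(-8−(-50/7))) = ½·(-60/7 + 0 − 24/7) = -6, so the E-coordinate is 1/14.
[DEG] = ½·((-10)·(4−(-50/7)) + 10·(-50/7−(-8)) + (-39/7)·(-8−4)) = ½·(-780/7 + 60/7 + 468/7) = -18, so the F-coordinate is 3/14.
Check: 5/7 + 1/14 + 3/14 = 1.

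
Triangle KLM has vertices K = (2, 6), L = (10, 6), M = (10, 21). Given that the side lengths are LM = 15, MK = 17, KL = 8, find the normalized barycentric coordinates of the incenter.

(3/8, 17/40, 1/5)

The incenter has barycentric coordinates proportional to the opposite side lengths: (15 : 17 : 8).
Normalizing by 15+17+8 = 40 gives (3/8, 17/40, 1/5).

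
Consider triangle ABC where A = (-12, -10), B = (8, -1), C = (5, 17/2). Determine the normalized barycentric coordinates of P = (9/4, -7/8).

Signed area of the reference triangle: [ABC] = ½·((-12)·(-1−(17/2)) + 8·(17/2−(-10)) + 5·(-10−(-1))) = ½·(114 + 148 − 45) = 217/2.
[PBC] = ½·((9/4)·(-1−(17/2)) + 8·(17/2−(-7/8)) + 5·(-7/8−(-1))) = ½·(-171/8 + 75 + 5/8) = 217/8, so the A-coordinate is (217/8)/(217/2) = 1/4.
[APC] = ½·((-12)·(-7/8−(17/2)) + (9/4)·(17/2−(-10)) + 5·(-10−(-7/8))) = ½·(225/2 + 333/8 − 365/8) = 217/4, so the B-coordinate is 1/2.
[ABP] = ½·((-12)·(-1−(-7/8)) + 8·(-7/8−(-10)) + (9/4)·(-10−(-1))) = ½·(3/2 + 73 − 81/4) = 217/8, so the C-coordinate is 1/4.
Check: 1/4 + 1/2 + 1/4 = 1.

(1/4, 1/2, 1/4)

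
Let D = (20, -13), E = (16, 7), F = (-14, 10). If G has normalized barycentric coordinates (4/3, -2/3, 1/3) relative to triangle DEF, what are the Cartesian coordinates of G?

(34/3, -56/3)

G = (4/3)·D + (-2/3)·E + (1/3)·F.
x-coordinate: (4/3)·20 + (-2/3)·16 + (1/3)·(-14) = 34/3.
y-coordinate: (4/3)·(-13) + (-2/3)·7 + (1/3)·10 = -56/3.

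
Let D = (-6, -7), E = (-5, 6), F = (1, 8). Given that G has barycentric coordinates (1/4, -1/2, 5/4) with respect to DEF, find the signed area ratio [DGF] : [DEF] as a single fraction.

-1/2

The signed ratio [DGF]/[DEF] equals the barycentric coordinate of G at vertex E, which is -1/2.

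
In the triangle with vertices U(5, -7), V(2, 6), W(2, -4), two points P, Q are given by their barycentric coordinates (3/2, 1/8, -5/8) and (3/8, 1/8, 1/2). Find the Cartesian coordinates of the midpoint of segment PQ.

(77/16, -89/16)

Barycentric coordinates of the midpoint are the average: (15/16, 1/8, -1/16).
Converting: (15/16)·U + (1/8)·V + (-1/16)·W = (77/16, -89/16).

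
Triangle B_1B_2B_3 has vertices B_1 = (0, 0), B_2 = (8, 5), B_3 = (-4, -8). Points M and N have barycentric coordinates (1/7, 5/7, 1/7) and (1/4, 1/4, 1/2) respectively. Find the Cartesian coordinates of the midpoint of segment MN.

(18/7, -9/56)

Barycentric coordinates of the midpoint are the average: (11/56, 27/56, 9/28).
Converting: (11/56)·B_1 + (27/56)·B_2 + (9/28)·B_3 = (18/7, -9/56).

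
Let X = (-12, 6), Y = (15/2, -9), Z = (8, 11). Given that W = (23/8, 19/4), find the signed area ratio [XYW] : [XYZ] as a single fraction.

1/2

[XYZ] = ½·((-12)·(-9−11) + (15/2)·(11−6) + 8·(6−(-9))) = ½·(240 + 75/2 + 120) = 795/4.
[XYW] = ½·((-12)·(-9−(19/4)) + (15/2)·(19/4−6) + (23/8)·(6−(-9))) = ½·(165 − 75/8 + 345/8) = 795/8, so the ratio is (795/8)/(795/4) = 1/2.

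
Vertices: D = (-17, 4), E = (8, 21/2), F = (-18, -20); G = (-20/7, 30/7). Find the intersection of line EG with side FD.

Barycentric coordinates of G with respect to DEF: (2/7, 4/7, 1/7).
On side FD the E-coordinate is zero; dropping G's E-weight 4/7 and renormalizing the remaining 1/7 : 2/7 gives weights 1/3, 2/3 on F, D.
H = (1/3)·(-18, -20) + (2/3)·(-17, 4) = (-52/3, -4).

(-52/3, -4)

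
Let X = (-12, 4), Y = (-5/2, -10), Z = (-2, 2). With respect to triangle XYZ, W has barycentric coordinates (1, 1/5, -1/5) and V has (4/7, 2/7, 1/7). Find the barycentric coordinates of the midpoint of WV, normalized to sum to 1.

Since both coordinate triples sum to 1, the midpoint's barycentrics are the componentwise average.
(1+4/7)/2 = 11/14; similarly 17/70 and -1/35.

(11/14, 17/70, -1/35)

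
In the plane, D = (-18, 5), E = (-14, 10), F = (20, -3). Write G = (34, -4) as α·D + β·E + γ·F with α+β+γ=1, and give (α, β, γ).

(-2/3, 1/3, 4/3)

Signed area of the reference triangle: [DEF] = ½·((-18)·(10−(-3)) + (-14)·(-3−5) + 20·(5−10)) = ½·(-234 + 112 − 100) = -111.
[GEF] = ½·(34·(10−(-3)) + (-14)·(-3−(-4)) + 20·(-4−10)) = ½·(442 − 14 − 280) = 74, so the D-coordinate is 74/(-111) = -2/3.
[DGF] = ½·((-18)·(-4−(-3)) + 34·(-3−5) + 20·(5−(-4))) = ½·(18 − 272 + 180) = -37, so the E-coordinate is 1/3.
[DEG] = ½·((-18)·(10−(-4)) + (-14)·(-4−5) + 34·(5−10)) = ½·(-252 + 126 − 170) = -148, so the F-coordinate is 4/3.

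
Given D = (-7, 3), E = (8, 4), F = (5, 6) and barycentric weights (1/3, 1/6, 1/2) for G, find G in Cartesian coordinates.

(3/2, 14/3)

G = (1/3)·D + (1/6)·E + (1/2)·F.
x-coordinate: (1/3)·(-7) + (1/6)·8 + (1/2)·5 = 3/2.
y-coordinate: (1/3)·3 + (1/6)·4 + (1/2)·6 = 14/3.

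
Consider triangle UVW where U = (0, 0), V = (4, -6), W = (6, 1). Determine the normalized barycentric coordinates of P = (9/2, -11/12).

(1/6, 1/4, 7/12)

Signed area of the reference triangle: [UVW] = ½·(0·(-6−1) + 4·(1−0) + 6·(0−(-6))) = ½·(0 + 4 + 36) = 20.
[PVW] = ½·((9/2)·(-6−1) + 4·(1−(-11/12)) + 6·(-11/12−(-6))) = ½·(-63/2 + 23/3 + 61/2) = 10/3, so the U-coordinate is (10/3)/20 = 1/6.
[UPW] = ½·(0·(-11/12−1) + (9/2)·(1−0) + 6·(0−(-11/12))) = ½·(0 + 9/2 + 11/2) = 5, so the V-coordinate is 1/4.
[UVP] = ½·(0·(-6−(-11/12)) + 4·(-11/12−0) + (9/2)·(0−(-6))) = ½·(0 − 11/3 + 27) = 35/3, so the W-coordinate is 7/12.
Check: 1/6 + 1/4 + 7/12 = 1.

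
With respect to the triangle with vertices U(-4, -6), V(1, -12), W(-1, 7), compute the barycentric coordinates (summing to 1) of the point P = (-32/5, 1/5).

Signed area of the reference triangle: [UVW] = ½·((-4)·(-12−7) + 1·(7−(-6)) + (-1)·(-6−(-12))) = ½·(76 + 13 − 6) = 83/2.
[PVW] = ½·((-32/5)·(-12−7) + 1·(7−(1/5)) + (-1)·(1/5−(-12))) = ½·(608/5 + 34/5 − 61/5) = 581/10, so the U-coordinate is (581/10)/(83/2) = 7/5.
[UPW] = ½·((-4)·(1/5−7) + (-32/5)·(7−(-6)) + (-1)·(-6−(1/5))) = ½·(136/5 − 416/5 + 31/5) = -249/10, so the V-coordinate is -3/5.
[UVP] = ½·((-4)·(-12−(1/5)) + 1·(1/5−(-6)) + (-32/5)·(-6−(-12))) = ½·(244/5 + 31/5 − 192/5) = 83/10, so the W-coordinate is 1/5.

(7/5, -3/5, 1/5)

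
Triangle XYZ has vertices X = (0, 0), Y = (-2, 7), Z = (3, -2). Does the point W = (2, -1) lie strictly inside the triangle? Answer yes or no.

Barycentric coordinates of W: (4/17, 1/17, 12/17).
The three coordinates are positive, positive, positive; a point is interior exactly when all three are positive.

yes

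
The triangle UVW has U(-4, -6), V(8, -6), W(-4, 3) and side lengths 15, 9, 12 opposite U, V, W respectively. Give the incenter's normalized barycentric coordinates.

(5/12, 1/4, 1/3)

The incenter has barycentric coordinates proportional to the opposite side lengths: (15 : 9 : 12).
Normalizing by 15+9+12 = 36 gives (5/12, 1/4, 1/3).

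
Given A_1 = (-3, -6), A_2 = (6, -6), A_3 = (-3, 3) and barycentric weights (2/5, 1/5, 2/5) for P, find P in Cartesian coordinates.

(-6/5, -12/5)

P = (2/5)·A_1 + (1/5)·A_2 + (2/5)·A_3.
x-coordinate: (2/5)·(-3) + (1/5)·6 + (2/5)·(-3) = -6/5.
y-coordinate: (2/5)·(-6) + (1/5)·(-6) + (2/5)·3 = -12/5.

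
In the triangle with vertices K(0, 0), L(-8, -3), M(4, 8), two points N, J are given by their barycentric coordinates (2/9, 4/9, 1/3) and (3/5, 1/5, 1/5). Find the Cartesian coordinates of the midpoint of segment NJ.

(-68/45, 7/6)

Barycentric coordinates of the midpoint are the average: (37/90, 29/90, 4/15).
Converting: (37/90)·K + (29/90)·L + (4/15)·M = (-68/45, 7/6).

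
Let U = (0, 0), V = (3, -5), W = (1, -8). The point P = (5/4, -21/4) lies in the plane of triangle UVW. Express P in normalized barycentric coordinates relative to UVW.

(1/4, 1/4, 1/2)

Signed area of the reference triangle: [UVW] = ½·(0·(-5−(-8)) + 3·(-8−0) + 1·(0−(-5))) = ½·(0 − 24 + 5) = -19/2.
[PVW] = ½·((5/4)·(-5−(-8)) + 3·(-8−(-21/4)) + 1·(-21/4−(-5))) = ½·(15/4 − 33/4 − 1/4) = -19/8, so the U-coordinate is (-19/8)/(-19/2) = 1/4.
[UPW] = ½·(0·(-21/4−(-8)) + (5/4)·(-8−0) + 1·(0−(-21/4))) = ½·(0 − 10 + 21/4) = -19/8, so the V-coordinate is 1/4.
[UVP] = ½·(0·(-5−(-21/4)) + 3·(-21/4−0) + (5/4)·(0−(-5))) = ½·(0 − 63/4 + 25/4) = -19/4, so the W-coordinate is 1/2.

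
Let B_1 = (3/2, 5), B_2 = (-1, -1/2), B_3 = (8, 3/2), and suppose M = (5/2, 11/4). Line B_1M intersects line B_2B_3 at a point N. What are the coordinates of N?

(7/2, 1/2)

Barycentric coordinates of M with respect to B_1B_2B_3: (1/2, 1/4, 1/4).
On side B_2B_3 the B_1-coordinate is zero; dropping M's B_1-weight 1/2 and renormalizing the remaining 1/4 : 1/4 gives weights 1/2, 1/2 on B_2, B_3.
N = (1/2)·(-1, -1/2) + (1/2)·(8, 3/2) = (7/2, 1/2).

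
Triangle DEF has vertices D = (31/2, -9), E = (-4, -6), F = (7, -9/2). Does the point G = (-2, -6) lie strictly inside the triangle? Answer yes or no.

Barycentric coordinates of G: (4/83, 71/83, 8/83).
The three coordinates are positive, positive, positive; a point is interior exactly when all three are positive.

yes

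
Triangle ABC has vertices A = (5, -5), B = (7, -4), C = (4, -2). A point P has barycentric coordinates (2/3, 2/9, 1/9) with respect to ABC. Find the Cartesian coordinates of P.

(16/3, -40/9)

P = (2/3)·A + (2/9)·B + (1/9)·C.
x-coordinate: (2/3)·5 + (2/9)·7 + (1/9)·4 = 16/3.
y-coordinate: (2/3)·(-5) + (2/9)·(-4) + (1/9)·(-2) = -40/9.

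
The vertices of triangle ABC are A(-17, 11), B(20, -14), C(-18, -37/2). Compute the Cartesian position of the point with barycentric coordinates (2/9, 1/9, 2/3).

P = (2/9)·A + (1/9)·B + (2/3)·C.
x-coordinate: (2/9)·(-17) + (1/9)·20 + (2/3)·(-18) = -122/9.
y-coordinate: (2/9)·11 + (1/9)·(-14) + (2/3)·(-37/2) = -103/9.

(-122/9, -103/9)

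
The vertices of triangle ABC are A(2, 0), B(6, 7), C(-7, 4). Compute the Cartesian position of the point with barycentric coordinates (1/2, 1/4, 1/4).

P = (1/2)·A + (1/4)·B + (1/4)·C.
x-coordinate: (1/2)·2 + (1/4)·6 + (1/4)·(-7) = 3/4.
y-coordinate: (1/2)·0 + (1/4)·7 + (1/4)·4 = 11/4.

(3/4, 11/4)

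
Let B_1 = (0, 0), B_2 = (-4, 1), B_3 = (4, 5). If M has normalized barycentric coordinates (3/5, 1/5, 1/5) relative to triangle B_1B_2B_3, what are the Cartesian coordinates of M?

M = (3/5)·B_1 + (1/5)·B_2 + (1/5)·B_3.
x-coordinate: (3/5)·0 + (1/5)·(-4) + (1/5)·4 = 0.
y-coordinate: (3/5)·0 + (1/5)·1 + (1/5)·5 = 6/5.

(0, 6/5)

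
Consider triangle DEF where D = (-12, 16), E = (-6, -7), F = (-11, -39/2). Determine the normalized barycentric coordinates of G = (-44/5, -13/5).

(3/10, 1/2, 1/5)

Signed area of the reference triangle: [DEF] = ½·((-12)·(-7−(-39/2)) + (-6)·(-39/2−16) + (-11)·(16−(-7))) = ½·(-150 + 213 − 253) = -95.
[GEF] = ½·((-44/5)·(-7−(-39/2)) + (-6)·(-39/2−(-13/5)) + (-11)·(-13/5−(-7))) = ½·(-110 + 507/5 − 242/5) = -57/2, so the D-coordinate is (-57/2)/(-95) = 3/10.
[DGF] = ½·((-12)·(-13/5−(-39/2)) + (-44/5)·(-39/2−16) + (-11)·(16−(-13/5))) = ½·(-1014/5 + 1562/5 − 1023/5) = -95/2, so the E-coordinate is 1/2.
[DEG] = ½·((-12)·(-7−(-13/5)) + (-6)·(-13/5−16) + (-44/5)·(16−(-7))) = ½·(264/5 + 558/5 − 1012/5) = -19, so the F-coordinate is 1/5.
Check: 3/10 + 1/2 + 1/5 = 1.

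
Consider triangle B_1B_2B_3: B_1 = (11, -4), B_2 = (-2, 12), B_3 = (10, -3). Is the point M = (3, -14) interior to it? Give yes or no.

no

Barycentric coordinates of M: (-79, -6, 86).
The three coordinates are negative, negative, positive; a point is interior exactly when all three are positive.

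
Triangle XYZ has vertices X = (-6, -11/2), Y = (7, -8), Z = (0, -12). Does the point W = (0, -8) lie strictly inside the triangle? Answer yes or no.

Barycentric coordinates of W: (56/139, 48/139, 35/139).
The three coordinates are positive, positive, positive; a point is interior exactly when all three are positive.

yes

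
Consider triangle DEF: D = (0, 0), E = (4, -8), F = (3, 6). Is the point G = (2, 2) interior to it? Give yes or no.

Barycentric coordinates of G: (3/8, 1/8, 1/2).
The three coordinates are positive, positive, positive; a point is interior exactly when all three are positive.

yes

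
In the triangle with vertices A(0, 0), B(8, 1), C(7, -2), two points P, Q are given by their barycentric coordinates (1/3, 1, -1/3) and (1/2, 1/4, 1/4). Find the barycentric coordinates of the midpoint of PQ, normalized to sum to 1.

(5/12, 5/8, -1/24)

Since both coordinate triples sum to 1, the midpoint's barycentrics are the componentwise average.
(1/3+1/2)/2 = 5/12; similarly 5/8 and -1/24.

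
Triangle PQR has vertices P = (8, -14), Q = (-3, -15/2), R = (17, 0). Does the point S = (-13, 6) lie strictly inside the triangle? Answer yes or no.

Barycentric coordinates of S: (-138/85, 948/425, 167/425).
The three coordinates are negative, positive, positive; a point is interior exactly when all three are positive.

no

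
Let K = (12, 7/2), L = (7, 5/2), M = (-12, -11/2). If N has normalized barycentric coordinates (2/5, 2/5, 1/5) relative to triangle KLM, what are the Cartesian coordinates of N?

N = (2/5)·K + (2/5)·L + (1/5)·M.
x-coordinate: (2/5)·12 + (2/5)·7 + (1/5)·(-12) = 26/5.
y-coordinate: (2/5)·(7/2) + (2/5)·(5/2) + (1/5)·(-11/2) = 13/10.

(26/5, 13/10)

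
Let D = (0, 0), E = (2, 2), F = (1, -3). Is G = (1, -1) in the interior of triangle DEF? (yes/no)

Barycentric coordinates of G: (1/4, 1/4, 1/2).
The three coordinates are positive, positive, positive; a point is interior exactly when all three are positive.

yes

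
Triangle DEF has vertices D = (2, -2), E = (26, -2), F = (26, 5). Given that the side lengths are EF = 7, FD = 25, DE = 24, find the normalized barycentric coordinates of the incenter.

(1/8, 25/56, 3/7)

The incenter has barycentric coordinates proportional to the opposite side lengths: (7 : 25 : 24).
Normalizing by 7+25+24 = 56 gives (1/8, 25/56, 3/7).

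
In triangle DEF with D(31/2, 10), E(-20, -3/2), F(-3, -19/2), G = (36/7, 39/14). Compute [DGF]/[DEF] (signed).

[DEF] = ½·((31/2)·(-3/2−(-19/2)) + (-20)·(-19/2−10) + (-3)·(10−(-3/2))) = ½·(124 + 390 − 69/2) = 959/4.
[DGF] = ½·((31/2)·(39/14−(-19/2)) + (36/7)·(-19/2−10) + (-3)·(10−(39/14))) = ½·(1333/7 − 702/7 − 303/14) = 137/4, so the ratio is (137/4)/(959/4) = 1/7.

1/7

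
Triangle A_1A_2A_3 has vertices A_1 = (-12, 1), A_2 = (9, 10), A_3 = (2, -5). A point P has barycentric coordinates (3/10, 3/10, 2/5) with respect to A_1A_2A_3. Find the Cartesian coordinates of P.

P = (3/10)·A_1 + (3/10)·A_2 + (2/5)·A_3.
x-coordinate: (3/10)·(-12) + (3/10)·9 + (2/5)·2 = -1/10.
y-coordinate: (3/10)·1 + (3/10)·10 + (2/5)·(-5) = 13/10.

(-1/10, 13/10)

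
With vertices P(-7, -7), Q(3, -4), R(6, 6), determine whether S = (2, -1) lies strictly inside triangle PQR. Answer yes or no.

Barycentric coordinates of S: (19/91, 3/7, 33/91).
The three coordinates are positive, positive, positive; a point is interior exactly when all three are positive.

yes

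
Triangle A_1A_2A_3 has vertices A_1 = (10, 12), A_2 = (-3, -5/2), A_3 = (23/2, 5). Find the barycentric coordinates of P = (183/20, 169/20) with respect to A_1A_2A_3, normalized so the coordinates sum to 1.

Signed area of the reference triangle: [A_1A_2A_3] = ½·(10·(-5/2−5) + (-3)·(5−12) + (23/2)·(12−(-5/2))) = ½·(-75 + 21 + 667/4) = 451/8.
[PA_2A_3] = ½·((183/20)·(-5/2−5) + (-3)·(5−(169/20)) + (23/2)·(169/20−(-5/2))) = ½·(-549/8 + 207/20 + 5037/40) = 1353/40, so the A_1-coordinate is (1353/40)/(451/8) = 3/5.
[A_1PA_3] = ½·(10·(169/20−5) + (183/20)·(5−12) + (23/2)·(12−(169/20))) = ½·(69/2 − 1281/20 + 1633/40) = 451/80, so the A_2-coordinate is 1/10.
[A_1A_2P] = ½·(10·(-5/2−(169/20)) + (-3)·(169/20−12) + (183/20)·(12−(-5/2))) = ½·(-219/2 + 213/20 + 5307/40) = 1353/80, so the A_3-coordinate is 3/10.

(3/5, 1/10, 3/10)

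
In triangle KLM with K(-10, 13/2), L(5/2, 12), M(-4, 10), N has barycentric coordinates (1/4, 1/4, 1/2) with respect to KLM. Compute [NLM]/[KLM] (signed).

1/4

The signed ratio [NLM]/[KLM] equals the barycentric coordinate of N at vertex K, which is 1/4.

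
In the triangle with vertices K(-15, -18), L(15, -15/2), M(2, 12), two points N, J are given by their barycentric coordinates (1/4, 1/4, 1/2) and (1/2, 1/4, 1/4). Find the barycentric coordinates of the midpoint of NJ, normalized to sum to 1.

Since both coordinate triples sum to 1, the midpoint's barycentrics are the componentwise average.
(1/4+1/2)/2 = 3/8; similarly 1/4 and 3/8.

(3/8, 1/4, 3/8)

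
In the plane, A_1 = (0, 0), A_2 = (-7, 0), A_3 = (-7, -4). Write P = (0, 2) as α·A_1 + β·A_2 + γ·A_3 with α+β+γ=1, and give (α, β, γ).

Signed area of the reference triangle: [A_1A_2A_3] = ½·(0·(0−(-4)) + (-7)·(-4−0) + (-7)·(0−0)) = ½·(0 + 28 + 0) = 14.
[PA_2A_3] = ½·(0·(0−(-4)) + (-7)·(-4−2) + (-7)·(2−0)) = ½·(0 + 42 − 14) = 14, so the A_1-coordinate is 14/14 = 1.
[A_1PA_3] = ½·(0·(2−(-4)) + 0·(-4−0) + (-7)·(0−2)) = ½·(0 + 0 + 14) = 7, so the A_2-coordinate is 1/2.
[A_1A_2P] = ½·(0·(0−2) + (-7)·(2−0) + 0·(0−0)) = ½·(0 − 14 + 0) = -7, so the A_3-coordinate is -1/2.
Check: 1 + 1/2 − 1/2 = 1.

(1, 1/2, -1/2)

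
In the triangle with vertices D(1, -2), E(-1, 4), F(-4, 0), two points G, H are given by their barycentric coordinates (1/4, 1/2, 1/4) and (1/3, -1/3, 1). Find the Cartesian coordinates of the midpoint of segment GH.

(-55/24, -1/4)

Barycentric coordinates of the midpoint are the average: (7/24, 1/12, 5/8).
Converting: (7/24)·D + (1/12)·E + (5/8)·F = (-55/24, -1/4).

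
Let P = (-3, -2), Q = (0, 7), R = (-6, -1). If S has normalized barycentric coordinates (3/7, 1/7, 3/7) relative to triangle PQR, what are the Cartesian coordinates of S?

(-27/7, -2/7)

S = (3/7)·P + (1/7)·Q + (3/7)·R.
x-coordinate: (3/7)·(-3) + (1/7)·0 + (3/7)·(-6) = -27/7.
y-coordinate: (3/7)·(-2) + (1/7)·7 + (3/7)·(-1) = -2/7.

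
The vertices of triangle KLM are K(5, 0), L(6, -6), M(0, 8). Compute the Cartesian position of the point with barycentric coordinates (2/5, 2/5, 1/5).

(22/5, -4/5)

N = (2/5)·K + (2/5)·L + (1/5)·M.
x-coordinate: (2/5)·5 + (2/5)·6 + (1/5)·0 = 22/5.
y-coordinate: (2/5)·0 + (2/5)·(-6) + (1/5)·8 = -4/5.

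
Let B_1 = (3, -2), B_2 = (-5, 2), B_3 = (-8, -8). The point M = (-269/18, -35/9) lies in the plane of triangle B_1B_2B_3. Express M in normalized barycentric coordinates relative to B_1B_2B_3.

Signed area of the reference triangle: [B_1B_2B_3] = ½·(3·(2−(-8)) + (-5)·(-8−(-2)) + (-8)·(-2−2)) = ½·(30 + 30 + 32) = 46.
[MB_2B_3] = ½·((-269/18)·(2−(-8)) + (-5)·(-8−(-35/9)) + (-8)·(-35/9−2)) = ½·(-1345/9 + 185/9 + 424/9) = -368/9, so the B_1-coordinate is (-368/9)/46 = -8/9.
[B_1MB_3] = ½·(3·(-35/9−(-8)) + (-269/18)·(-8−(-2)) + (-8)·(-2−(-35/9))) = ½·(37/3 + 269/3 − 136/9) = 391/9, so the B_2-coordinate is 17/18.
[B_1B_2M] = ½·(3·(2−(-35/9)) + (-5)·(-35/9−(-2)) + (-269/18)·(-2−2)) = ½·(53/3 + 85/9 + 538/9) = 391/9, so the B_3-coordinate is 17/18.

(-8/9, 17/18, 17/18)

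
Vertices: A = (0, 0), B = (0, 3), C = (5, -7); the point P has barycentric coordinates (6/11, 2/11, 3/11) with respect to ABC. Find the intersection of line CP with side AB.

(0, 3/4)

Line CP meets AB where the C-coordinate vanishes; zeroing P's C-weight and renormalizing leaves A, B-weights 6/11 : 2/11 → (3/4, 1/4).
So Q = (3/4)·A + (1/4)·B = (0, 3/4).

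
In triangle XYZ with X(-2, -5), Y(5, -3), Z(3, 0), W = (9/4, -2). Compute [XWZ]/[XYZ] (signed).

1/4

[XYZ] = ½·((-2)·(-3−0) + 5·(0−(-5)) + 3·(-5−(-3))) = ½·(6 + 25 − 6) = 25/2.
[XWZ] = ½·((-2)·(-2−0) + (9/4)·(0−(-5)) + 3·(-5−(-2))) = ½·(4 + 45/4 − 9) = 25/8, so the ratio is (25/8)/(25/2) = 1/4.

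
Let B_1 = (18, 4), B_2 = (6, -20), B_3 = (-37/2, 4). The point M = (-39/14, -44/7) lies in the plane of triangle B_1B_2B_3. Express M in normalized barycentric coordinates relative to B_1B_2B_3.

(1/7, 3/7, 3/7)

Signed area of the reference triangle: [B_1B_2B_3] = ½·(18·(-20−4) + 6·(4−4) + (-37/2)·(4−(-20))) = ½·(-432 + 0 − 444) = -438.
[MB_2B_3] = ½·((-39/14)·(-20−4) + 6·(4−(-44/7)) + (-37/2)·(-44/7−(-20))) = ½·(468/7 + 432/7 − 1776/7) = -438/7, so the B_1-coordinate is (-438/7)/(-438) = 1/7.
[B_1MB_3] = ½·(18·(-44/7−4) + (-39/14)·(4−4) + (-37/2)·(4−(-44/7))) = ½·(-1296/7 + 0 − 1332/7) = -1314/7, so the B_2-coordinate is 3/7.
[B_1B_2M] = ½·(18·(-20−(-44/7)) + 6·(-44/7−4) + (-39/14)·(4−(-20))) = ½·(-1728/7 − 432/7 − 468/7) = -1314/7, so the B_3-coordinate is 3/7.
Check: 1/7 + 3/7 + 3/7 = 1.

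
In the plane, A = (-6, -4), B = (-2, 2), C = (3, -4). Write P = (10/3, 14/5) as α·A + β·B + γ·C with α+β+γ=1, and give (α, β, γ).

Signed area of the reference triangle: [ABC] = ½·((-6)·(2−(-4)) + (-2)·(-4−(-4)) + 3·(-4−2)) = ½·(-36 + 0 − 18) = -27.
[PBC] = ½·((10/3)·(2−(-4)) + (-2)·(-4−(14/5)) + 3·(14/5−2)) = ½·(20 + 68/5 + 12/5) = 18, so the A-coordinate is 18/(-27) = -2/3.
[APC] = ½·((-6)·(14/5−(-4)) + (10/3)·(-4−(-4)) + 3·(-4−(14/5))) = ½·(-204/5 + 0 − 102/5) = -153/5, so the B-coordinate is 17/15.
[ABP] = ½·((-6)·(2−(14/5)) + (-2)·(14/5−(-4)) + (10/3)·(-4−2)) = ½·(24/5 − 68/5 − 20) = -72/5, so the C-coordinate is 8/15.
Check: -2/3 + 17/15 + 8/15 = 1.

(-2/3, 17/15, 8/15)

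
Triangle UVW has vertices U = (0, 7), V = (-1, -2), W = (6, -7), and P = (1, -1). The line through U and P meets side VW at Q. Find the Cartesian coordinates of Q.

Barycentric coordinates of P with respect to UVW: (1/4, 1/2, 1/4).
On side VW the U-coordinate is zero; dropping P's U-weight 1/4 and renormalizing the remaining 1/2 : 1/4 gives weights 2/3, 1/3 on V, W.
Q = (2/3)·(-1, -2) + (1/3)·(6, -7) = (4/3, -11/3).

(4/3, -11/3)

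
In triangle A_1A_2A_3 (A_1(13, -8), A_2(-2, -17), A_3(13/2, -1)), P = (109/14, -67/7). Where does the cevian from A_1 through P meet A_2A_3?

Barycentric coordinates of P with respect to A_1A_2A_3: (4/7, 2/7, 1/7).
On side A_2A_3 the A_1-coordinate is zero; dropping P's A_1-weight 4/7 and renormalizing the remaining 2/7 : 1/7 gives weights 2/3, 1/3 on A_2, A_3.
Q = (2/3)·(-2, -17) + (1/3)·(13/2, -1) = (5/6, -35/3).

(5/6, -35/3)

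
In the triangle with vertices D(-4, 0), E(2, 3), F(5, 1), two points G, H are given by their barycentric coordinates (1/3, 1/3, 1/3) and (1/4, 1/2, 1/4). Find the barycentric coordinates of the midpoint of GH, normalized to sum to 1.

Since both coordinate triples sum to 1, the midpoint's barycentrics are the componentwise average.
(1/3+1/4)/2 = 7/24; similarly 5/12 and 7/24.

(7/24, 5/12, 7/24)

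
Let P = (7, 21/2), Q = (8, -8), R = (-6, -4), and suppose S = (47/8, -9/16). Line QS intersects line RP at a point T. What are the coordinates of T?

Barycentric coordinates of S with respect to PQR: (3/8, 1/2, 1/8).
On side RP the Q-coordinate is zero; dropping S's Q-weight 1/2 and renormalizing the remaining 1/8 : 3/8 gives weights 1/4, 3/4 on R, P.
T = (1/4)·(-6, -4) + (3/4)·(7, 21/2) = (15/4, 55/8).

(15/4, 55/8)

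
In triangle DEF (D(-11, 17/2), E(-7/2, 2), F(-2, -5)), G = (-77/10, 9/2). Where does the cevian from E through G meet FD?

Barycentric coordinates of G with respect to DEF: (3/5, 1/5, 1/5).
On side FD the E-coordinate is zero; dropping G's E-weight 1/5 and renormalizing the remaining 1/5 : 3/5 gives weights 1/4, 3/4 on F, D.
H = (1/4)·(-2, -5) + (3/4)·(-11, 17/2) = (-35/4, 41/8).

(-35/4, 41/8)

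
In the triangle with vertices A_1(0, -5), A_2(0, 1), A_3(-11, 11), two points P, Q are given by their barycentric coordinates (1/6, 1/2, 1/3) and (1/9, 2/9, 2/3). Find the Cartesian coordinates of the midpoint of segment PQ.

(-11/2, 31/6)

Barycentric coordinates of the midpoint are the average: (5/36, 13/36, 1/2).
Converting: (5/36)·A_1 + (13/36)·A_2 + (1/2)·A_3 = (-11/2, 31/6).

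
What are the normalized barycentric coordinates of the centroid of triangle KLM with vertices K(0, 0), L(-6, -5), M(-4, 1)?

The centroid is the average of the vertices, so each weight is 1/3.

(1/3, 1/3, 1/3)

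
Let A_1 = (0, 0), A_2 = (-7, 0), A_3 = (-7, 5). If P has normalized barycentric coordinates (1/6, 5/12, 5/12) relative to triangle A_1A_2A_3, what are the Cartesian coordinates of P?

P = (1/6)·A_1 + (5/12)·A_2 + (5/12)·A_3.
x-coordinate: (1/6)·0 + (5/12)·(-7) + (5/12)·(-7) = -35/6.
y-coordinate: (1/6)·0 + (5/12)·0 + (5/12)·5 = 25/12.

(-35/6, 25/12)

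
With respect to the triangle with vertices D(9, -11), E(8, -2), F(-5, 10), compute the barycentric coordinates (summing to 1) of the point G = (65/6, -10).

Signed area of the reference triangle: [DEF] = ½·(9·(-2−10) + 8·(10−(-11)) + (-5)·(-11−(-2))) = ½·(-108 + 168 + 45) = 105/2.
[GEF] = ½·((65/6)·(-2−10) + 8·(10−(-10)) + (-5)·(-10−(-2))) = ½·(-130 + 160 + 40) = 35, so the D-coordinate is 35/(105/2) = 2/3.
[DGF] = ½·(9·(-10−10) + (65/6)·(10−(-11)) + (-5)·(-11−(-10))) = ½·(-180 + 455/2 + 5) = 105/4, so the E-coordinate is 1/2.
[DEG] = ½·(9·(-2−(-10)) + 8·(-10−(-11)) + (65/6)·(-11−(-2))) = ½·(72 + 8 − 195/2) = -35/4, so the F-coordinate is -1/6.
Check: 2/3 + 1/2 − 1/6 = 1.

(2/3, 1/2, -1/6)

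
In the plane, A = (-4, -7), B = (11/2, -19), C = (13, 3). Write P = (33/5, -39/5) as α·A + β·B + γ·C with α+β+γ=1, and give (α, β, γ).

(1/5, 2/5, 2/5)

Signed area of the reference triangle: [ABC] = ½·((-4)·(-19−3) + (11/2)·(3−(-7)) + 13·(-7−(-19))) = ½·(88 + 55 + 156) = 299/2.
[PBC] = ½·((33/5)·(-19−3) + (11/2)·(3−(-39/5)) + 13·(-39/5−(-19))) = ½·(-726/5 + 297/5 + 728/5) = 299/10, so the A-coordinate is (299/10)/(299/2) = 1/5.
[APC] = ½·((-4)·(-39/5−3) + (33/5)·(3−(-7)) + 13·(-7−(-39/5))) = ½·(216/5 + 66 + 52/5) = 299/5, so the B-coordinate is 2/5.
[ABP] = ½·((-4)·(-19−(-39/5)) + (11/2)·(-39/5−(-7)) + (33/5)·(-7−(-19))) = ½·(224/5 − 22/5 + 396/5) = 299/5, so the C-coordinate is 2/5.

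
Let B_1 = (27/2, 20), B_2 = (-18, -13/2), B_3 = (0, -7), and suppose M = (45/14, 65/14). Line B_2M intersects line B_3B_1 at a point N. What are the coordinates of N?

(27/4, 13/2)

Barycentric coordinates of M with respect to B_1B_2B_3: (3/7, 1/7, 3/7).
On side B_3B_1 the B_2-coordinate is zero; dropping M's B_2-weight 1/7 and renormalizing the remaining 3/7 : 3/7 gives weights 1/2, 1/2 on B_3, B_1.
N = (1/2)·(0, -7) + (1/2)·(27/2, 20) = (27/4, 13/2).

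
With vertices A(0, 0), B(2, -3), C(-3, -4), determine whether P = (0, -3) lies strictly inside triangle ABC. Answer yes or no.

Barycentric coordinates of P: (2/17, 9/17, 6/17).
The three coordinates are positive, positive, positive; a point is interior exactly when all three are positive.

yes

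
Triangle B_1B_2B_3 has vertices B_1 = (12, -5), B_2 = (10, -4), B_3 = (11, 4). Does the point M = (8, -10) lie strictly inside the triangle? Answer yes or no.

no

Barycentric coordinates of M: (-10/17, 41/17, -14/17).
The three coordinates are negative, positive, negative; a point is interior exactly when all three are positive.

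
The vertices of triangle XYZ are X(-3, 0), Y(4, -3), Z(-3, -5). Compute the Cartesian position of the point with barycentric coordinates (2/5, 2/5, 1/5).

(-1/5, -11/5)

W = (2/5)·X + (2/5)·Y + (1/5)·Z.
x-coordinate: (2/5)·(-3) + (2/5)·4 + (1/5)·(-3) = -1/5.
y-coordinate: (2/5)·0 + (2/5)·(-3) + (1/5)·(-5) = -11/5.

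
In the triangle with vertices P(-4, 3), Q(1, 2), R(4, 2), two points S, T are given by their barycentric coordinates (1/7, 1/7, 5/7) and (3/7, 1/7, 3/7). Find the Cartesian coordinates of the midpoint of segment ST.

(9/7, 16/7)

Barycentric coordinates of the midpoint are the average: (2/7, 1/7, 4/7).
Converting: (2/7)·P + (1/7)·Q + (4/7)·R = (9/7, 16/7).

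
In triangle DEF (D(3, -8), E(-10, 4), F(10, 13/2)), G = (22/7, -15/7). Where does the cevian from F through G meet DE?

Barycentric coordinates of G with respect to DEF: (4/7, 1/7, 2/7).
On side DE the F-coordinate is zero; dropping G's F-weight 2/7 and renormalizing the remaining 4/7 : 1/7 gives weights 4/5, 1/5 on D, E.
H = (4/5)·(3, -8) + (1/5)·(-10, 4) = (2/5, -28/5).

(2/5, -28/5)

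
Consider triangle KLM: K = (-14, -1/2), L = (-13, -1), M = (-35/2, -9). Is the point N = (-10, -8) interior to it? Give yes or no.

Barycentric coordinates of N: (-222/41, 241/41, 22/41).
The three coordinates are negative, positive, positive; a point is interior exactly when all three are positive.

no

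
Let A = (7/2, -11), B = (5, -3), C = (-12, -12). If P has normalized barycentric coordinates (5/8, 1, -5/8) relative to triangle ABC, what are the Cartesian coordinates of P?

(235/16, -19/8)

P = (5/8)·A + 1·B + (-5/8)·C.
x-coordinate: (5/8)·(7/2) + 1·5 + (-5/8)·(-12) = 235/16.
y-coordinate: (5/8)·(-11) + 1·(-3) + (-5/8)·(-12) = -19/8.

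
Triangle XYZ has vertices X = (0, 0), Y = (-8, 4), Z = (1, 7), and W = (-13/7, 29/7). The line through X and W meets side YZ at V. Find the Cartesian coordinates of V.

Barycentric coordinates of W with respect to XYZ: (2/7, 2/7, 3/7).
On side YZ the X-coordinate is zero; dropping W's X-weight 2/7 and renormalizing the remaining 2/7 : 3/7 gives weights 2/5, 3/5 on Y, Z.
V = (2/5)·(-8, 4) + (3/5)·(1, 7) = (-13/5, 29/5).

(-13/5, 29/5)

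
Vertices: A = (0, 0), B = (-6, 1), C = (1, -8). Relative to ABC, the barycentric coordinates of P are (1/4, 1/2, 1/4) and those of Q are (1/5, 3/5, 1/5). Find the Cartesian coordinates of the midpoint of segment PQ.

(-123/40, -5/4)

Barycentric coordinates of the midpoint are the average: (9/40, 11/20, 9/40).
Converting: (9/40)·A + (11/20)·B + (9/40)·C = (-123/40, -5/4).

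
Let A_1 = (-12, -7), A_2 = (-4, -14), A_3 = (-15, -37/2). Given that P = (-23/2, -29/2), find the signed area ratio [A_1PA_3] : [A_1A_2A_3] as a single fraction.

1/4

[A_1A_2A_3] = ½·((-12)·(-14−(-37/2)) + (-4)·(-37/2−(-7)) + (-15)·(-7−(-14))) = ½·(-54 + 46 − 105) = -113/2.
[A_1PA_3] = ½·((-12)·(-29/2−(-37/2)) + (-23/2)·(-37/2−(-7)) + (-15)·(-7−(-29/2))) = ½·(-48 + 529/4 − 225/2) = -113/8, so the ratio is (-113/8)/(-113/2) = 1/4.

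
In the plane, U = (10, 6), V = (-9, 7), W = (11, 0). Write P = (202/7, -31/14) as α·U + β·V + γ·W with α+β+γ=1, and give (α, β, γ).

(5/7, -13/14, 17/14)

Signed area of the reference triangle: [UVW] = ½·(10·(7−0) + (-9)·(0−6) + 11·(6−7)) = ½·(70 + 54 − 11) = 113/2.
[PVW] = ½·((202/7)·(7−0) + (-9)·(0−(-31/14)) + 11·(-31/14−7)) = ½·(202 − 279/14 − 1419/14) = 565/14, so the U-coordinate is (565/14)/(113/2) = 5/7.
[UPW] = ½·(10·(-31/14−0) + (202/7)·(0−6) + 11·(6−(-31/14))) = ½·(-155/7 − 1212/7 + 1265/14) = -1469/28, so the V-coordinate is -13/14.
[UVP] = ½·(10·(7−(-31/14)) + (-9)·(-31/14−6) + (202/7)·(6−7)) = ½·(645/7 + 1035/14 − 202/7) = 1921/28, so the W-coordinate is 17/14.
Check: 5/7 − 13/14 + 17/14 = 1.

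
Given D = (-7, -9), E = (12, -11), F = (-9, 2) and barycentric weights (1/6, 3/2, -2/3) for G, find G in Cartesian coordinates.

G = (1/6)·D + (3/2)·E + (-2/3)·F.
x-coordinate: (1/6)·(-7) + (3/2)·12 + (-2/3)·(-9) = 137/6.
y-coordinate: (1/6)·(-9) + (3/2)·(-11) + (-2/3)·2 = -58/3.

(137/6, -58/3)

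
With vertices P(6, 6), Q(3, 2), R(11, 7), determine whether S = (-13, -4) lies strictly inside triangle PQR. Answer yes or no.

no

Barycentric coordinates of S: (32/17, 31/17, -46/17).
The three coordinates are positive, positive, negative; a point is interior exactly when all three are positive.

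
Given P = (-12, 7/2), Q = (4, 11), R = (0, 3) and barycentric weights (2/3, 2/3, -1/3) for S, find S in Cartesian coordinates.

(-16/3, 26/3)

S = (2/3)·P + (2/3)·Q + (-1/3)·R.
x-coordinate: (2/3)·(-12) + (2/3)·4 + (-1/3)·0 = -16/3.
y-coordinate: (2/3)·(7/2) + (2/3)·11 + (-1/3)·3 = 26/3.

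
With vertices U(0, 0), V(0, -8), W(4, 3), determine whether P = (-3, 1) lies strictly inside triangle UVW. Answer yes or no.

Barycentric coordinates of P: (69/32, -13/32, -3/4).
The three coordinates are positive, negative, negative; a point is interior exactly when all three are positive.

no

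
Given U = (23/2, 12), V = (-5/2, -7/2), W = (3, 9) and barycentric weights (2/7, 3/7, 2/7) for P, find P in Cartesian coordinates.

(43/14, 9/2)

P = (2/7)·U + (3/7)·V + (2/7)·W.
x-coordinate: (2/7)·(23/2) + (3/7)·(-5/2) + (2/7)·3 = 43/14.
y-coordinate: (2/7)·12 + (3/7)·(-7/2) + (2/7)·9 = 9/2.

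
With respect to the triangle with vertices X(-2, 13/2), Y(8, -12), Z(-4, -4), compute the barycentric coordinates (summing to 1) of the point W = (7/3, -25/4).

(1/6, 1/2, 1/3)

Signed area of the reference triangle: [XYZ] = ½·((-2)·(-12−(-4)) + 8·(-4−(13/2)) + (-4)·(13/2−(-12))) = ½·(16 − 84 − 74) = -71.
[WYZ] = ½·((7/3)·(-12−(-4)) + 8·(-4−(-25/4)) + (-4)·(-25/4−(-12))) = ½·(-56/3 + 18 − 23) = -71/6, so the X-coordinate is (-71/6)/(-71) = 1/6.
[XWZ] = ½·((-2)·(-25/4−(-4)) + (7/3)·(-4−(13/2)) + (-4)·(13/2−(-25/4))) = ½·(9/2 − 49/2 − 51) = -71/2, so the Y-coordinate is 1/2.
[XYW] = ½·((-2)·(-12−(-25/4)) + 8·(-25/4−(13/2)) + (7/3)·(13/2−(-12))) = ½·(23/2 − 102 + 259/6) = -71/3, so the Z-coordinate is 1/3.
Check: 1/6 + 1/2 + 1/3 = 1.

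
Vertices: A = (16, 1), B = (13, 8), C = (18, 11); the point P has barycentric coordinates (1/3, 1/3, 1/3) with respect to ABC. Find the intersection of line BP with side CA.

(17, 6)

Line BP meets CA where the B-coordinate vanishes; zeroing P's B-weight and renormalizing leaves C, A-weights 1/3 : 1/3 → (1/2, 1/2).
So Q = (1/2)·C + (1/2)·A = (17, 6).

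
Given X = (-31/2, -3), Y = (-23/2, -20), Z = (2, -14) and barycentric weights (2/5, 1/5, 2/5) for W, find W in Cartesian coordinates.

(-77/10, -54/5)

W = (2/5)·X + (1/5)·Y + (2/5)·Z.
x-coordinate: (2/5)·(-31/2) + (1/5)·(-23/2) + (2/5)·2 = -77/10.
y-coordinate: (2/5)·(-3) + (1/5)·(-20) + (2/5)·(-14) = -54/5.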